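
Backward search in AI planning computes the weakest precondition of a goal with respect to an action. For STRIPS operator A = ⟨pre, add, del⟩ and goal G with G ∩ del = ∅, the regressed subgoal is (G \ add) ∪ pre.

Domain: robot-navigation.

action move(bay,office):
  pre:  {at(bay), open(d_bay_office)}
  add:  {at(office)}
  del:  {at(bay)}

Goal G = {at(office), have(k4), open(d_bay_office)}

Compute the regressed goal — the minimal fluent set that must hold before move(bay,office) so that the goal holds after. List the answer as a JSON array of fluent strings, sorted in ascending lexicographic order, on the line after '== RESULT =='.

Regress:
  G ∩ del = {}  (empty — regression defined)
  G \ add = {at(office), have(k4), open(d_bay_office)} \ {at(office)} = {have(k4), open(d_bay_office)}
  ∪ pre   = {have(k4), open(d_bay_office)} ∪ {at(bay), open(d_bay_office)}
          = {at(bay), have(k4), open(d_bay_office)}

== RESULT ==
["at(bay)", "have(k4)", "open(d_bay_office)"]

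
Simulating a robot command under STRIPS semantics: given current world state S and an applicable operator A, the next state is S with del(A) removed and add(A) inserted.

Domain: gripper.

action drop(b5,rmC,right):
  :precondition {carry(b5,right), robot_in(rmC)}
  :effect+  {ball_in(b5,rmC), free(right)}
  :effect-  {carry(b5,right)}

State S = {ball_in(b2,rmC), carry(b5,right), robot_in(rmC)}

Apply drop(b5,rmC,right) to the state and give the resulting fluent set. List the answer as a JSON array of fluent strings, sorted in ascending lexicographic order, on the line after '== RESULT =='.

Compute (S \ del) ∪ add:
  pre ⊆ S: {carry(b5,right), robot_in(rmC)} ⊆ S  — applicable
  S \ del = {ball_in(b2,rmC), robot_in(rmC)}
  ∪ add   = {ball_in(b2,rmC), ball_in(b5,rmC), free(right), robot_in(rmC)}

== RESULT ==
["ball_in(b2,rmC)", "ball_in(b5,rmC)", "free(right)", "robot_in(rmC)"]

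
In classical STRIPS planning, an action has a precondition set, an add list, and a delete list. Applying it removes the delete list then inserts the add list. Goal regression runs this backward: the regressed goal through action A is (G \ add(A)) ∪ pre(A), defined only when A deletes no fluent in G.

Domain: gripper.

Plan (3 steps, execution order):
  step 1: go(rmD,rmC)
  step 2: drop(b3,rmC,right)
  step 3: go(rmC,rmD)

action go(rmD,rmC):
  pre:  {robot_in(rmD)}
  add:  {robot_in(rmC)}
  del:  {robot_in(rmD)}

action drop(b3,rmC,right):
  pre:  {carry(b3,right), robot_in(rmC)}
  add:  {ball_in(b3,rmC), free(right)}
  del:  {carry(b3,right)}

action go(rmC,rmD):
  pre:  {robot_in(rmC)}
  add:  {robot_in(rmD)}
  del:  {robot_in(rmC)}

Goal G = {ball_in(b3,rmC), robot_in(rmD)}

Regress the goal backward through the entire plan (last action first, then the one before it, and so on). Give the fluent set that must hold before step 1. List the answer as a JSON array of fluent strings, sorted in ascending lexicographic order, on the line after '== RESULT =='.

Work backward from the goal:
  through step 3 (go(rmC,rmD)): drop {robot_in(rmD)}, keep {ball_in(b3,rmC)}, require {robot_in(rmC)}
    → {ball_in(b3,rmC), robot_in(rmC)}
  through step 2 (drop(b3,rmC,right)): drop {ball_in(b3,rmC)}, keep {robot_in(rmC)}, require {carry(b3,right), robot_in(rmC)}
    → {carry(b3,right), robot_in(rmC)}
  through step 1 (go(rmD,rmC)): drop {robot_in(rmC)}, keep {carry(b3,right)}, require {robot_in(rmD)}
    → {carry(b3,right), robot_in(rmD)}

== RESULT ==
["carry(b3,right)", "robot_in(rmD)"]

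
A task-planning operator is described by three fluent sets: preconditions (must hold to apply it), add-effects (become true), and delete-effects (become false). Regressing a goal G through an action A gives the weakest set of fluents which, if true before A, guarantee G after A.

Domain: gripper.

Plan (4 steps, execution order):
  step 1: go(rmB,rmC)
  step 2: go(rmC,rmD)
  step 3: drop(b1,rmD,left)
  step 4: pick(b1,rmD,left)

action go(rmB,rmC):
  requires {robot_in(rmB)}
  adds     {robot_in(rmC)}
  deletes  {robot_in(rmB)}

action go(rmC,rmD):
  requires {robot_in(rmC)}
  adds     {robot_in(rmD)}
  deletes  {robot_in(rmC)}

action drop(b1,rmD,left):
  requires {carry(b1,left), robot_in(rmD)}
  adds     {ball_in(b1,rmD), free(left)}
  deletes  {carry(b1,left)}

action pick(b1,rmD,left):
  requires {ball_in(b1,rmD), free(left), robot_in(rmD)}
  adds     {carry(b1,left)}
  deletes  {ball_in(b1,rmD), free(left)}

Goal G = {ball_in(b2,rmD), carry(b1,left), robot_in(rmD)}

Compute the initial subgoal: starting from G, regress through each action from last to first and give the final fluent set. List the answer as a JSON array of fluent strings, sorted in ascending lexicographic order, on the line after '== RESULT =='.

Work backward from the goal:
  through step 4 (pick(b1,rmD,left)): drop {carry(b1,left)}, keep {ball_in(b2,rmD), robot_in(rmD)}, require {ball_in(b1,rmD), free(left), robot_in(rmD)}
    → {ball_in(b1,rmD), ball_in(b2,rmD), free(left), robot_in(rmD)}
  through step 3 (drop(b1,rmD,left)): drop {ball_in(b1,rmD), free(left)}, keep {ball_in(b2,rmD), robot_in(rmD)}, require {carry(b1,left), robot_in(rmD)}
    → {ball_in(b2,rmD), carry(b1,left), robot_in(rmD)}
  through step 2 (go(rmC,rmD)): drop {robot_in(rmD)}, keep {ball_in(b2,rmD), carry(b1,left)}, require {robot_in(rmC)}
    → {ball_in(b2,rmD), carry(b1,left), robot_in(rmC)}
  through step 1 (go(rmB,rmC)): drop {robot_in(rmC)}, keep {ball_in(b2,rmD), carry(b1,left)}, require {robot_in(rmB)}
    → {ball_in(b2,rmD), carry(b1,left), robot_in(rmB)}

== RESULT ==
["ball_in(b2,rmD)", "carry(b1,left)", "robot_in(rmB)"]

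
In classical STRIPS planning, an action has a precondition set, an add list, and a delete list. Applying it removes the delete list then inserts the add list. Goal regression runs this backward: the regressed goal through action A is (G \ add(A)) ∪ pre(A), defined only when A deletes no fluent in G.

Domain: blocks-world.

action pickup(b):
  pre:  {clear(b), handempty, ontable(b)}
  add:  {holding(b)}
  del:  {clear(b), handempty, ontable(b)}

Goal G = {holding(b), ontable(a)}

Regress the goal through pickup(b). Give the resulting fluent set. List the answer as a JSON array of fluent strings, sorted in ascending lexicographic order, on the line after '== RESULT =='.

Regress:
  G ∩ del = {}  (empty — regression defined)
  G \ add = {holding(b), ontable(a)} \ {holding(b)} = {ontable(a)}
  ∪ pre   = {ontable(a)} ∪ {clear(b), handempty, ontable(b)}
          = {clear(b), handempty, ontable(a), ontable(b)}

== RESULT ==
["clear(b)", "handempty", "ontable(a)", "ontable(b)"]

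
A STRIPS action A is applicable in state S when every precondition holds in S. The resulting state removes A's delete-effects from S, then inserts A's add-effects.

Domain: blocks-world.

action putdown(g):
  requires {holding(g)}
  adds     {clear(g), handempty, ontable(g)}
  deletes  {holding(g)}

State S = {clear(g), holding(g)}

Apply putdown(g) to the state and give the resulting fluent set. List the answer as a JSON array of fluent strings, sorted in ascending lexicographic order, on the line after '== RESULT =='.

Compute (S \ del) ∪ add:
  pre ⊆ S: {holding(g)} ⊆ S  — applicable
  S \ del = {clear(g)}
  ∪ add   = {clear(g), handempty, ontable(g)}

== RESULT ==
["clear(g)", "handempty", "ontable(g)"]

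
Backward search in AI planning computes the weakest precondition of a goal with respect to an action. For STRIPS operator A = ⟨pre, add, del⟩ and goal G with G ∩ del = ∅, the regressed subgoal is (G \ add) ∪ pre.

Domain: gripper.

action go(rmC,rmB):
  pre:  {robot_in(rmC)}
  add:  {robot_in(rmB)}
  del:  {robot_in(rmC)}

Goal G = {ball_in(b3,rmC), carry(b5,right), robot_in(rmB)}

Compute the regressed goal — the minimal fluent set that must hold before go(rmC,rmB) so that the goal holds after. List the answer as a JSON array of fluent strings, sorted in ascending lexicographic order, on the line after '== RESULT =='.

Regress:
  G ∩ del = {}  (empty — regression defined)
  G \ add = {ball_in(b3,rmC), carry(b5,right), robot_in(rmB)} \ {robot_in(rmB)} = {ball_in(b3,rmC), carry(b5,right)}
  ∪ pre   = {ball_in(b3,rmC), carry(b5,right)} ∪ {robot_in(rmC)}
          = {ball_in(b3,rmC), carry(b5,right), robot_in(rmC)}

== RESULT ==
["ball_in(b3,rmC)", "carry(b5,right)", "robot_in(rmC)"]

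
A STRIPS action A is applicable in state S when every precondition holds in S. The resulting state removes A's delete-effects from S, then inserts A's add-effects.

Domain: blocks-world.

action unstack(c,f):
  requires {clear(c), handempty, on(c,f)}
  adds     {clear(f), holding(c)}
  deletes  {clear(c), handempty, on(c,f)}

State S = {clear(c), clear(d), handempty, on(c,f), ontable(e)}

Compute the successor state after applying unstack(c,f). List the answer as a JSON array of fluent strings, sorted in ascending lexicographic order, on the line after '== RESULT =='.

Compute (S \ del) ∪ add:
  pre ⊆ S: {clear(c), handempty, on(c,f)} ⊆ S  — applicable
  S \ del = {clear(d), ontable(e)}
  ∪ add   = {clear(d), clear(f), holding(c), ontable(e)}

== RESULT ==
["clear(d)", "clear(f)", "holding(c)", "ontable(e)"]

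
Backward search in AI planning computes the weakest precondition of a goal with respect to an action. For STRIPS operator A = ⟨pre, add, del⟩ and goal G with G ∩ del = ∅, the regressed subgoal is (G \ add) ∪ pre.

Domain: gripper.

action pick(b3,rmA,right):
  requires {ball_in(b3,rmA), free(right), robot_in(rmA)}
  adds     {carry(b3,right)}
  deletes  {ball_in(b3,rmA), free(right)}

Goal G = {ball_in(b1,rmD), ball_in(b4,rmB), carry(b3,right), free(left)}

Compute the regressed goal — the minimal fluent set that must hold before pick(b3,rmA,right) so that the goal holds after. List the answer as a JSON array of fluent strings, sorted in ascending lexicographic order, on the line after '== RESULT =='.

Regress:
  G ∩ del = {}  (empty — regression defined)
  G \ add = {ball_in(b1,rmD), ball_in(b4,rmB), carry(b3,right), free(left)} \ {carry(b3,right)} = {ball_in(b1,rmD), ball_in(b4,rmB), free(left)}
  ∪ pre   = {ball_in(b1,rmD), ball_in(b4,rmB), free(left)} ∪ {ball_in(b3,rmA), free(right), robot_in(rmA)}
          = {ball_in(b1,rmD), ball_in(b3,rmA), ball_in(b4,rmB), free(left), free(right), robot_in(rmA)}

== RESULT ==
["ball_in(b1,rmD)", "ball_in(b3,rmA)", "ball_in(b4,rmB)", "free(left)", "free(right)", "robot_in(rmA)"]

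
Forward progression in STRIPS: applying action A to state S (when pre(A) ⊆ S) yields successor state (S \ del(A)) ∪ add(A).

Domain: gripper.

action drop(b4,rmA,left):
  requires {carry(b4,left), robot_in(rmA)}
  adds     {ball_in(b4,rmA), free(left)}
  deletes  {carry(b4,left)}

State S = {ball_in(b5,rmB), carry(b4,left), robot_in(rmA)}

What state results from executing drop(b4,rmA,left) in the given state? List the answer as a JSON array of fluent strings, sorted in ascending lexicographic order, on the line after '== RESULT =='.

Progress:
  pre ⊆ S: {carry(b4,left), robot_in(rmA)} ⊆ S  — applicable
  S \ del = {ball_in(b5,rmB), robot_in(rmA)}
  ∪ add   = {ball_in(b4,rmA), ball_in(b5,rmB), free(left), robot_in(rmA)}

== RESULT ==
["ball_in(b4,rmA)", "ball_in(b5,rmB)", "free(left)", "robot_in(rmA)"]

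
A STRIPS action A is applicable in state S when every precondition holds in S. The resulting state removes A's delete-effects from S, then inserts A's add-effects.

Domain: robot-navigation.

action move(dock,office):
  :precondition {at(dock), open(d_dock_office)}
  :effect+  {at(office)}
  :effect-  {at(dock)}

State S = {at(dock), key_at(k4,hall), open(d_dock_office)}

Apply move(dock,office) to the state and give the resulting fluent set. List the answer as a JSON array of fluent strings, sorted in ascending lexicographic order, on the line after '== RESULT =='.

Progress:
  pre ⊆ S: {at(dock), open(d_dock_office)} ⊆ S  — applicable
  S \ del = {key_at(k4,hall), open(d_dock_office)}
  ∪ add   = {at(office), key_at(k4,hall), open(d_dock_office)}

== RESULT ==
["at(office)", "key_at(k4,hall)", "open(d_dock_office)"]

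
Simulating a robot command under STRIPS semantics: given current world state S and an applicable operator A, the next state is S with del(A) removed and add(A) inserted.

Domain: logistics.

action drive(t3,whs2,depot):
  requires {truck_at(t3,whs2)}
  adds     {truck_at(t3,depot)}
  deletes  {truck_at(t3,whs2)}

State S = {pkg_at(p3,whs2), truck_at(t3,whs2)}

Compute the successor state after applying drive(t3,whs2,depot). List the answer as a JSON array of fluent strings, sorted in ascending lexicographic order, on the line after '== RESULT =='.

Progress:
  pre ⊆ S: {truck_at(t3,whs2)} ⊆ S  — applicable
  S \ del = {pkg_at(p3,whs2)}
  ∪ add   = {pkg_at(p3,whs2), truck_at(t3,depot)}

== RESULT ==
["pkg_at(p3,whs2)", "truck_at(t3,depot)"]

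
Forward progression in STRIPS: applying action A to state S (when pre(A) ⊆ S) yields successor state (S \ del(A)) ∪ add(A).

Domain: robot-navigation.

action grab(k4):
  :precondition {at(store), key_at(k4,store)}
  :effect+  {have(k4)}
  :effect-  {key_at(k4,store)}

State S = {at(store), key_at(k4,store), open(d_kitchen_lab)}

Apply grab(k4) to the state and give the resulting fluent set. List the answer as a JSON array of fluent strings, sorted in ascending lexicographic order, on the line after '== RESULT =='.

Compute (S \ del) ∪ add:
  pre ⊆ S: {at(store), key_at(k4,store)} ⊆ S  — applicable
  S \ del = {at(store), open(d_kitchen_lab)}
  ∪ add   = {at(store), have(k4), open(d_kitchen_lab)}

== RESULT ==
["at(store)", "have(k4)", "open(d_kitchen_lab)"]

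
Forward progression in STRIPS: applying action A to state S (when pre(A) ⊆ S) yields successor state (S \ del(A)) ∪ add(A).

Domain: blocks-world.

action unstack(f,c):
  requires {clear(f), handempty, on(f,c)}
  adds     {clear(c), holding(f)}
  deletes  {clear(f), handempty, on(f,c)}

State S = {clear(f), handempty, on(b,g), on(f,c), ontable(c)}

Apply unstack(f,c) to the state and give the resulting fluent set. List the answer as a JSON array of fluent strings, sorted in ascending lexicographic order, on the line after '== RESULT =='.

Compute (S \ del) ∪ add:
  pre ⊆ S: {clear(f), handempty, on(f,c)} ⊆ S  — applicable
  S \ del = {on(b,g), ontable(c)}
  ∪ add   = {clear(c), holding(f), on(b,g), ontable(c)}

== RESULT ==
["clear(c)", "holding(f)", "on(b,g)", "ontable(c)"]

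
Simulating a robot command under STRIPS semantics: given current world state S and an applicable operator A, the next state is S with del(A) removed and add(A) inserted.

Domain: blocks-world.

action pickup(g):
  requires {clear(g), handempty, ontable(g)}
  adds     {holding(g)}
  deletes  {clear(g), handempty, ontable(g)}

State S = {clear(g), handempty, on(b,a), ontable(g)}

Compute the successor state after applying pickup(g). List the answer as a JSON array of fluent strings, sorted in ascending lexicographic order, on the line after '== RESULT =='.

Progress:
  pre ⊆ S: {clear(g), handempty, ontable(g)} ⊆ S  — applicable
  S \ del = {on(b,a)}
  ∪ add   = {holding(g), on(b,a)}

== RESULT ==
["holding(g)", "on(b,a)"]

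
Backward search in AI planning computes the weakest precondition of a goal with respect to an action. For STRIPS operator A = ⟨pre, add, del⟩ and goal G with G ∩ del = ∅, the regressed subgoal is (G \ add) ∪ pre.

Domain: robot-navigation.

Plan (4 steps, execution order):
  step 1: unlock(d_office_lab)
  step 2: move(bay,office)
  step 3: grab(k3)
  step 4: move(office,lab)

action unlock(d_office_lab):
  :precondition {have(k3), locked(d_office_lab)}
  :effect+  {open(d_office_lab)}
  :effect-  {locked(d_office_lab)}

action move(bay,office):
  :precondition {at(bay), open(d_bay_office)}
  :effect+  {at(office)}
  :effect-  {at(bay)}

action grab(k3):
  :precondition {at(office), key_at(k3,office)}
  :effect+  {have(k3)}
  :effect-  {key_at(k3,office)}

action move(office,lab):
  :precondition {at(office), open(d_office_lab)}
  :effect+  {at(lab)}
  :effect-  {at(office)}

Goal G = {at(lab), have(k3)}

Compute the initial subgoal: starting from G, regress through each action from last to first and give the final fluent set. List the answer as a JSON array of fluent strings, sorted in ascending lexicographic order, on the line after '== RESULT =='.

Work backward from the goal:
  through step 4 (move(office,lab)): drop {at(lab)}, keep {have(k3)}, require {at(office), open(d_office_lab)}
    → {at(office), have(k3), open(d_office_lab)}
  through step 3 (grab(k3)): drop {have(k3)}, keep {at(office), open(d_office_lab)}, require {at(office), key_at(k3,office)}
    → {at(office), key_at(k3,office), open(d_office_lab)}
  through step 2 (move(bay,office)): drop {at(office)}, keep {key_at(k3,office), open(d_office_lab)}, require {at(bay), open(d_bay_office)}
    → {at(bay), key_at(k3,office), open(d_bay_office), open(d_office_lab)}
  through step 1 (unlock(d_office_lab)): drop {open(d_office_lab)}, keep {at(bay), key_at(k3,office), open(d_bay_office)}, require {have(k3), locked(d_office_lab)}
    → {at(bay), have(k3), key_at(k3,office), locked(d_office_lab), open(d_bay_office)}

== RESULT ==
["at(bay)", "have(k3)", "key_at(k3,office)", "locked(d_office_lab)", "open(d_bay_office)"]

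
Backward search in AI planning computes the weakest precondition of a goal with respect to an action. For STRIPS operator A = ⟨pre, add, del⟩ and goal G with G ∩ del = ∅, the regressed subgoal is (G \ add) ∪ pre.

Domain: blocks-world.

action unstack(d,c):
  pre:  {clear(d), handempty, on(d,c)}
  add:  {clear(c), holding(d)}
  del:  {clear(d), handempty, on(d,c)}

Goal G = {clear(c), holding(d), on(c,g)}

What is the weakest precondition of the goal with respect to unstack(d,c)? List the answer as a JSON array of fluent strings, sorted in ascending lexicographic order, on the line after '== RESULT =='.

Compute (G \ add) ∪ pre:
  G ∩ del = {}  (empty — regression defined)
  G \ add = {clear(c), holding(d), on(c,g)} \ {clear(c), holding(d)} = {on(c,g)}
  ∪ pre   = {on(c,g)} ∪ {clear(d), handempty, on(d,c)}
          = {clear(d), handempty, on(c,g), on(d,c)}

== RESULT ==
["clear(d)", "handempty", "on(c,g)", "on(d,c)"]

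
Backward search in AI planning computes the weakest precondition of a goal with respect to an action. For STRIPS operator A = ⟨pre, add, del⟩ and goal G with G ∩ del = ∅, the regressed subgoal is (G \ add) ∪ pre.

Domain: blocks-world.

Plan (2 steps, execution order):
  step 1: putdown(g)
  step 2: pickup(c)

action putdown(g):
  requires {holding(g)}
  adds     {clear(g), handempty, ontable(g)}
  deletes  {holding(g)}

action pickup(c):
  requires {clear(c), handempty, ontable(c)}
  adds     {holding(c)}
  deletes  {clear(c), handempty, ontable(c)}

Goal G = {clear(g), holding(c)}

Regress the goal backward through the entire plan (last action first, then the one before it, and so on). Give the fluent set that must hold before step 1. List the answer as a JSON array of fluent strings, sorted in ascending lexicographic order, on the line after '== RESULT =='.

Regress step by step:
  through step 2 (pickup(c)): drop {holding(c)}, keep {clear(g)}, require {clear(c), handempty, ontable(c)}
    → {clear(c), clear(g), handempty, ontable(c)}
  through step 1 (putdown(g)): drop {clear(g), handempty}, keep {clear(c), ontable(c)}, require {holding(g)}
    → {clear(c), holding(g), ontable(c)}

== RESULT ==
["clear(c)", "holding(g)", "ontable(c)"]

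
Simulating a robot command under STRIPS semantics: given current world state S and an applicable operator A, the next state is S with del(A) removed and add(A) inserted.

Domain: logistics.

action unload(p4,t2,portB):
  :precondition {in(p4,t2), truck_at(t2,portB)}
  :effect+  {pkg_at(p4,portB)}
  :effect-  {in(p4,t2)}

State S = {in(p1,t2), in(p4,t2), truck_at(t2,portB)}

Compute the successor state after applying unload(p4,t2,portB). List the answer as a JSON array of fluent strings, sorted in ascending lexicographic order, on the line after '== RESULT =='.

Progress:
  pre ⊆ S: {in(p4,t2), truck_at(t2,portB)} ⊆ S  — applicable
  S \ del = {in(p1,t2), truck_at(t2,portB)}
  ∪ add   = {in(p1,t2), pkg_at(p4,portB), truck_at(t2,portB)}

== RESULT ==
["in(p1,t2)", "pkg_at(p4,portB)", "truck_at(t2,portB)"]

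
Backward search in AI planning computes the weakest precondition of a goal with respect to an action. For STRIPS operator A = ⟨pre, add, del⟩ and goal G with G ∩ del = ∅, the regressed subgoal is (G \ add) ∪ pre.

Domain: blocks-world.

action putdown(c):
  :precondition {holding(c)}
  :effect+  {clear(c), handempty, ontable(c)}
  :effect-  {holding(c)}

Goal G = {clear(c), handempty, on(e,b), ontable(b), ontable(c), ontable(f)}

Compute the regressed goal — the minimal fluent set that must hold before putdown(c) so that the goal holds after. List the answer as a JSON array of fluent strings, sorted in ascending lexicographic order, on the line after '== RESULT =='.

Compute (G \ add) ∪ pre:
  G ∩ del = {}  (empty — regression defined)
  G \ add = {clear(c), handempty, on(e,b), ontable(b), ontable(c), ontable(f)} \ {clear(c), handempty, ontable(c)} = {on(e,b), ontable(b), ontable(f)}
  ∪ pre   = {on(e,b), ontable(b), ontable(f)} ∪ {holding(c)}
          = {holding(c), on(e,b), ontable(b), ontable(f)}

== RESULT ==
["holding(c)", "on(e,b)", "ontable(b)", "ontable(f)"]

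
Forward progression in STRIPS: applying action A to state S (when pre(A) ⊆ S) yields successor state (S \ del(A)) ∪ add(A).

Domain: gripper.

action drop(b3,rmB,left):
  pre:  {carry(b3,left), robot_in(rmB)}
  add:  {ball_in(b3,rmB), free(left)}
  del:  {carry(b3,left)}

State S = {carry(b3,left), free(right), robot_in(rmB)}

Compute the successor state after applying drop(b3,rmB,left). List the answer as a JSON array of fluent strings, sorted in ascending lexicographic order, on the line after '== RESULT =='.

Compute (S \ del) ∪ add:
  pre ⊆ S: {carry(b3,left), robot_in(rmB)} ⊆ S  — applicable
  S \ del = {free(right), robot_in(rmB)}
  ∪ add   = {ball_in(b3,rmB), free(left), free(right), robot_in(rmB)}

== RESULT ==
["ball_in(b3,rmB)", "free(left)", "free(right)", "robot_in(rmB)"]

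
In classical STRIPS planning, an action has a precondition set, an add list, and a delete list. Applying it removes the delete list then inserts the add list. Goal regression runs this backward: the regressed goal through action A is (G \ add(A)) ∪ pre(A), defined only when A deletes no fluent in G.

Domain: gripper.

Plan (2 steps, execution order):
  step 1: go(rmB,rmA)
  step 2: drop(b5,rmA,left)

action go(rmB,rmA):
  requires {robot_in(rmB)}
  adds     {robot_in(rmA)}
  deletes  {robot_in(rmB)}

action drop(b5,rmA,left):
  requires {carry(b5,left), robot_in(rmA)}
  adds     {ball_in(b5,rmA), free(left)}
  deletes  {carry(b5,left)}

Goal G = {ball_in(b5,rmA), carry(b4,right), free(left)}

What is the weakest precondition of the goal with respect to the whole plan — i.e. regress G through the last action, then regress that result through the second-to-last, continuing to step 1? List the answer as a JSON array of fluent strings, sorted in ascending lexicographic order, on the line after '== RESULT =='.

Regress step by step:
  through step 2 (drop(b5,rmA,left)): drop {ball_in(b5,rmA), free(left)}, keep {carry(b4,right)}, require {carry(b5,left), robot_in(rmA)}
    → {carry(b4,right), carry(b5,left), robot_in(rmA)}
  through step 1 (go(rmB,rmA)): drop {robot_in(rmA)}, keep {carry(b4,right), carry(b5,left)}, require {robot_in(rmB)}
    → {carry(b4,right), carry(b5,left), robot_in(rmB)}

== RESULT ==
["carry(b4,right)", "carry(b5,left)", "robot_in(rmB)"]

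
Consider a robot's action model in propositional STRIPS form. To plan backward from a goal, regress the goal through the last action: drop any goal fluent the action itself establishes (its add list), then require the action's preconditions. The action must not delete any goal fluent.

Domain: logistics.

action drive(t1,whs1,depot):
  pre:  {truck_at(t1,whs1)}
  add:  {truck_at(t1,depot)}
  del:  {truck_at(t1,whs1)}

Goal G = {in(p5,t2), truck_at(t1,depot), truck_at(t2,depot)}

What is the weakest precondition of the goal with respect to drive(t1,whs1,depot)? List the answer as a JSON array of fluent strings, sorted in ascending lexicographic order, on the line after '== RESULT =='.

Regress:
  G ∩ del = {}  (empty — regression defined)
  G \ add = {in(p5,t2), truck_at(t1,depot), truck_at(t2,depot)} \ {truck_at(t1,depot)} = {in(p5,t2), truck_at(t2,depot)}
  ∪ pre   = {in(p5,t2), truck_at(t2,depot)} ∪ {truck_at(t1,whs1)}
          = {in(p5,t2), truck_at(t1,whs1), truck_at(t2,depot)}

== RESULT ==
["in(p5,t2)", "truck_at(t1,whs1)", "truck_at(t2,depot)"]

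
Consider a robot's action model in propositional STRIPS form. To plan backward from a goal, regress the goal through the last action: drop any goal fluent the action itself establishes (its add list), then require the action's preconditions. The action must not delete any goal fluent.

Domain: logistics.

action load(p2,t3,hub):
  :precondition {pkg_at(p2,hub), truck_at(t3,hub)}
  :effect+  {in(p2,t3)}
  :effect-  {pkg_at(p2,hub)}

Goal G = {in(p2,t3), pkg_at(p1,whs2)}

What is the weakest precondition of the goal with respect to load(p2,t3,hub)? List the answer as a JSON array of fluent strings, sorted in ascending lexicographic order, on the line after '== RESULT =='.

Compute (G \ add) ∪ pre:
  G ∩ del = {}  (empty — regression defined)
  G \ add = {in(p2,t3), pkg_at(p1,whs2)} \ {in(p2,t3)} = {pkg_at(p1,whs2)}
  ∪ pre   = {pkg_at(p1,whs2)} ∪ {pkg_at(p2,hub), truck_at(t3,hub)}
          = {pkg_at(p1,whs2), pkg_at(p2,hub), truck_at(t3,hub)}

== RESULT ==
["pkg_at(p1,whs2)", "pkg_at(p2,hub)", "truck_at(t3,hub)"]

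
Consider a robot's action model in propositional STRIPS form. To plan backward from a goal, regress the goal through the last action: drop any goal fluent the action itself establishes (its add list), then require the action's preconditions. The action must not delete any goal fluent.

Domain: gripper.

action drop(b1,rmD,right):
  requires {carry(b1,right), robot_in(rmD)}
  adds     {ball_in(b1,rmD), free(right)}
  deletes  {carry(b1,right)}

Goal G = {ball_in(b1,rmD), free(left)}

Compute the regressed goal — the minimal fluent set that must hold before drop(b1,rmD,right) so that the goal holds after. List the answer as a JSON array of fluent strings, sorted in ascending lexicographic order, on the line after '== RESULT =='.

Compute (G \ add) ∪ pre:
  G ∩ del = {}  (empty — regression defined)
  G \ add = {ball_in(b1,rmD), free(left)} \ {ball_in(b1,rmD), free(right)} = {free(left)}
  ∪ pre   = {free(left)} ∪ {carry(b1,right), robot_in(rmD)}
          = {carry(b1,right), free(left), robot_in(rmD)}

== RESULT ==
["carry(b1,right)", "free(left)", "robot_in(rmD)"]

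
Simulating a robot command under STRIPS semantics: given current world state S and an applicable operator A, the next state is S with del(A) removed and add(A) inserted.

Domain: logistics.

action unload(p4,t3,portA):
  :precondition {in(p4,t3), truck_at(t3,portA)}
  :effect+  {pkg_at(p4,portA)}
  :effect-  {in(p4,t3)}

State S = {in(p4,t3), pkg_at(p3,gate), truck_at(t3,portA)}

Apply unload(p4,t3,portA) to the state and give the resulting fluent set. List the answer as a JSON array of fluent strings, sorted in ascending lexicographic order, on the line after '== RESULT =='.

Compute (S \ del) ∪ add:
  pre ⊆ S: {in(p4,t3), truck_at(t3,portA)} ⊆ S  — applicable
  S \ del = {pkg_at(p3,gate), truck_at(t3,portA)}
  ∪ add   = {pkg_at(p3,gate), pkg_at(p4,portA), truck_at(t3,portA)}

== RESULT ==
["pkg_at(p3,gate)", "pkg_at(p4,portA)", "truck_at(t3,portA)"]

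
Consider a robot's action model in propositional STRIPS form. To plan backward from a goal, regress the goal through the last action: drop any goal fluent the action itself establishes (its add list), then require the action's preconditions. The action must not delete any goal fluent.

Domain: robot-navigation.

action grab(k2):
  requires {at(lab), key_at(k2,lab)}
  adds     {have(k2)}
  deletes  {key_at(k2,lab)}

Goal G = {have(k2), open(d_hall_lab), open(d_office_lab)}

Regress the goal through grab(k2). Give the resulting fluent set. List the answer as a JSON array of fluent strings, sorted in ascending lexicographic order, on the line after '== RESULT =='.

Compute (G \ add) ∪ pre:
  G ∩ del = {}  (empty — regression defined)
  G \ add = {have(k2), open(d_hall_lab), open(d_office_lab)} \ {have(k2)} = {open(d_hall_lab), open(d_office_lab)}
  ∪ pre   = {open(d_hall_lab), open(d_office_lab)} ∪ {at(lab), key_at(k2,lab)}
          = {at(lab), key_at(k2,lab), open(d_hall_lab), open(d_office_lab)}

== RESULT ==
["at(lab)", "key_at(k2,lab)", "open(d_hall_lab)", "open(d_office_lab)"]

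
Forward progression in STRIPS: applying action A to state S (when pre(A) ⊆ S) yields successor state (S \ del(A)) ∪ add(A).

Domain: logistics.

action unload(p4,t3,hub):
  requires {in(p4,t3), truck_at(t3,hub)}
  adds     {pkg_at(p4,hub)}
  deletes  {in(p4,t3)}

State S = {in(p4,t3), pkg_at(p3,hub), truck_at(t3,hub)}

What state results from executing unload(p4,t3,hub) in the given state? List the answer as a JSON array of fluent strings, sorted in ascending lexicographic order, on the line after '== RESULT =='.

Progress:
  pre ⊆ S: {in(p4,t3), truck_at(t3,hub)} ⊆ S  — applicable
  S \ del = {pkg_at(p3,hub), truck_at(t3,hub)}
  ∪ add   = {pkg_at(p3,hub), pkg_at(p4,hub), truck_at(t3,hub)}

== RESULT ==
["pkg_at(p3,hub)", "pkg_at(p4,hub)", "truck_at(t3,hub)"]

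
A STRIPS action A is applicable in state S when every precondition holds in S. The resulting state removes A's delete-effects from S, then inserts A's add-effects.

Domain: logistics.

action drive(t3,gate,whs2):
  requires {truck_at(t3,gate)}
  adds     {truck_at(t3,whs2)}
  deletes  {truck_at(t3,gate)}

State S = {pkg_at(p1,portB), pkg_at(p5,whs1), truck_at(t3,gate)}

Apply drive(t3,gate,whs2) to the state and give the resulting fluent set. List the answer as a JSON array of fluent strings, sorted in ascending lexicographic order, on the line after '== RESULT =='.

Progress:
  pre ⊆ S: {truck_at(t3,gate)} ⊆ S  — applicable
  S \ del = {pkg_at(p1,portB), pkg_at(p5,whs1)}
  ∪ add   = {pkg_at(p1,portB), pkg_at(p5,whs1), truck_at(t3,whs2)}

== RESULT ==
["pkg_at(p1,portB)", "pkg_at(p5,whs1)", "truck_at(t3,whs2)"]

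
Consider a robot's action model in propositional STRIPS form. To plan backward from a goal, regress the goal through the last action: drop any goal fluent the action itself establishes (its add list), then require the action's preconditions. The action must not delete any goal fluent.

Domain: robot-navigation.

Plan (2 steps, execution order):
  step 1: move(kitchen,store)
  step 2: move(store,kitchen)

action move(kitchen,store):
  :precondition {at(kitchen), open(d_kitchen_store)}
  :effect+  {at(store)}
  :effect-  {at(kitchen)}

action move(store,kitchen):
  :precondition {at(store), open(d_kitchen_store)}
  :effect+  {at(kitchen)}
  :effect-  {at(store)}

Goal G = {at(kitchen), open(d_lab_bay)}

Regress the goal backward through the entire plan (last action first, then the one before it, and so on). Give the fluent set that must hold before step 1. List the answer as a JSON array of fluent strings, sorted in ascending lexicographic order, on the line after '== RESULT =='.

Work backward from the goal:
  through step 2 (move(store,kitchen)): drop {at(kitchen)}, keep {open(d_lab_bay)}, require {at(store), open(d_kitchen_store)}
    → {at(store), open(d_kitchen_store), open(d_lab_bay)}
  through step 1 (move(kitchen,store)): drop {at(store)}, keep {open(d_kitchen_store), open(d_lab_bay)}, require {at(kitchen), open(d_kitchen_store)}
    → {at(kitchen), open(d_kitchen_store), open(d_lab_bay)}

== RESULT ==
["at(kitchen)", "open(d_kitchen_store)", "open(d_lab_bay)"]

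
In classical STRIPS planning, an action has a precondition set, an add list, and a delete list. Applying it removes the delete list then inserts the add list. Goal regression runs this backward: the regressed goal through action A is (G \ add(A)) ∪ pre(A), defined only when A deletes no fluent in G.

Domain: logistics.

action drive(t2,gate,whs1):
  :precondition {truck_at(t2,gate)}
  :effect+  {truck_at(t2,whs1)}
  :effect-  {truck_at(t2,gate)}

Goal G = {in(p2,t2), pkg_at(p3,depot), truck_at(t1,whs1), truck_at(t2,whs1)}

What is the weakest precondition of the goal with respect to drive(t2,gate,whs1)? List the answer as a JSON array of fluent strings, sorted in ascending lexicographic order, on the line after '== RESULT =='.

Regress:
  G ∩ del = {}  (empty — regression defined)
  G \ add = {in(p2,t2), pkg_at(p3,depot), truck_at(t1,whs1), truck_at(t2,whs1)} \ {truck_at(t2,whs1)} = {in(p2,t2), pkg_at(p3,depot), truck_at(t1,whs1)}
  ∪ pre   = {in(p2,t2), pkg_at(p3,depot), truck_at(t1,whs1)} ∪ {truck_at(t2,gate)}
          = {in(p2,t2), pkg_at(p3,depot), truck_at(t1,whs1), truck_at(t2,gate)}

== RESULT ==
["in(p2,t2)", "pkg_at(p3,depot)", "truck_at(t1,whs1)", "truck_at(t2,gate)"]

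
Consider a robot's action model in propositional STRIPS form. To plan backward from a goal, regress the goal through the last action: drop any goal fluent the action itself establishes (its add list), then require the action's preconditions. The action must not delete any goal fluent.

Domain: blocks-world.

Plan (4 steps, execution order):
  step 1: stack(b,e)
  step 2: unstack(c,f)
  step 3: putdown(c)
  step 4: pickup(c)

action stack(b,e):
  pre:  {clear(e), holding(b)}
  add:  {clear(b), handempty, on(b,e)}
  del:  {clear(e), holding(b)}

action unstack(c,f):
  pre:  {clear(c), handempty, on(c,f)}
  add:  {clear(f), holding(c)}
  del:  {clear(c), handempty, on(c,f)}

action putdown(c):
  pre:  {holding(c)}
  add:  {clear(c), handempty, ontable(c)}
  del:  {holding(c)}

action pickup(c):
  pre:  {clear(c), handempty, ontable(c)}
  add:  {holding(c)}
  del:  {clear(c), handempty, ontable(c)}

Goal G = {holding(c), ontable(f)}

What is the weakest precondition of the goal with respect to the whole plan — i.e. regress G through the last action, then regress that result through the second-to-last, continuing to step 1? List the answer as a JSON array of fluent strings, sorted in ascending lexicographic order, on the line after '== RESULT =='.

Work backward from the goal:
  through step 4 (pickup(c)): drop {holding(c)}, keep {ontable(f)}, require {clear(c), handempty, ontable(c)}
    → {clear(c), handempty, ontable(c), ontable(f)}
  through step 3 (putdown(c)): drop {clear(c), handempty, ontable(c)}, keep {ontable(f)}, require {holding(c)}
    → {holding(c), ontable(f)}
  through step 2 (unstack(c,f)): drop {holding(c)}, keep {ontable(f)}, require {clear(c), handempty, on(c,f)}
    → {clear(c), handempty, on(c,f), ontable(f)}
  through step 1 (stack(b,e)): drop {handempty}, keep {clear(c), on(c,f), ontable(f)}, require {clear(e), holding(b)}
    → {clear(c), clear(e), holding(b), on(c,f), ontable(f)}

== RESULT ==
["clear(c)", "clear(e)", "holding(b)", "on(c,f)", "ontable(f)"]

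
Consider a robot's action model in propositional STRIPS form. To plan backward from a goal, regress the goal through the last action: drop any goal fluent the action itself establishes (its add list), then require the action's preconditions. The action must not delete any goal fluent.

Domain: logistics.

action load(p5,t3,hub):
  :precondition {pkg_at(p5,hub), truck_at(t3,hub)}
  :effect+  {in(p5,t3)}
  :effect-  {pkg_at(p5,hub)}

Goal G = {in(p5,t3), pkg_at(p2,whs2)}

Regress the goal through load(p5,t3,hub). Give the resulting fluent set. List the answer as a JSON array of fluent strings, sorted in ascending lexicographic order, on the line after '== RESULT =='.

Regress:
  G ∩ del = {}  (empty — regression defined)
  G \ add = {in(p5,t3), pkg_at(p2,whs2)} \ {in(p5,t3)} = {pkg_at(p2,whs2)}
  ∪ pre   = {pkg_at(p2,whs2)} ∪ {pkg_at(p5,hub), truck_at(t3,hub)}
          = {pkg_at(p2,whs2), pkg_at(p5,hub), truck_at(t3,hub)}

== RESULT ==
["pkg_at(p2,whs2)", "pkg_at(p5,hub)", "truck_at(t3,hub)"]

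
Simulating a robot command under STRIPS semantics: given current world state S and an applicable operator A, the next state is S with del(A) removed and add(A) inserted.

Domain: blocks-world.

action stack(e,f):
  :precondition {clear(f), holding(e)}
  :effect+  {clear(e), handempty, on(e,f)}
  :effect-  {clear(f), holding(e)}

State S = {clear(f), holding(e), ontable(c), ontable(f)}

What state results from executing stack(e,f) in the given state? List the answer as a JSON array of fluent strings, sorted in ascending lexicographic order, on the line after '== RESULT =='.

Compute (S \ del) ∪ add:
  pre ⊆ S: {clear(f), holding(e)} ⊆ S  — applicable
  S \ del = {ontable(c), ontable(f)}
  ∪ add   = {clear(e), handempty, on(e,f), ontable(c), ontable(f)}

== RESULT ==
["clear(e)", "handempty", "on(e,f)", "ontable(c)", "ontable(f)"]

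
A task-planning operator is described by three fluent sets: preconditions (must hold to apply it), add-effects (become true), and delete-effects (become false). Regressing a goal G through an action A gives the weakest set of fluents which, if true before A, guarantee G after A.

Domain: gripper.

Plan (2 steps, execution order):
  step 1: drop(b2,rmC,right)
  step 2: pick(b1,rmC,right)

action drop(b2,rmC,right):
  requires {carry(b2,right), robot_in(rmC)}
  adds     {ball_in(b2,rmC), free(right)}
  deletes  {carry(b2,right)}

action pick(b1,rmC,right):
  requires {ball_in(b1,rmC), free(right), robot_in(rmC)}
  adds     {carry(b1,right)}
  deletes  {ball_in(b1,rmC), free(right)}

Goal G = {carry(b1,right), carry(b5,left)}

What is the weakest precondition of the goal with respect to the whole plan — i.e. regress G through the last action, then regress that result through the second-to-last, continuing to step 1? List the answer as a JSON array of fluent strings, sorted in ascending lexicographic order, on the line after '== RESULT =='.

Regress step by step:
  through step 2 (pick(b1,rmC,right)): drop {carry(b1,right)}, keep {carry(b5,left)}, require {ball_in(b1,rmC), free(right), robot_in(rmC)}
    → {ball_in(b1,rmC), carry(b5,left), free(right), robot_in(rmC)}
  through step 1 (drop(b2,rmC,right)): drop {free(right)}, keep {ball_in(b1,rmC), carry(b5,left), robot_in(rmC)}, require {carry(b2,right), robot_in(rmC)}
    → {ball_in(b1,rmC), carry(b2,right), carry(b5,left), robot_in(rmC)}

== RESULT ==
["ball_in(b1,rmC)", "carry(b2,right)", "carry(b5,left)", "robot_in(rmC)"]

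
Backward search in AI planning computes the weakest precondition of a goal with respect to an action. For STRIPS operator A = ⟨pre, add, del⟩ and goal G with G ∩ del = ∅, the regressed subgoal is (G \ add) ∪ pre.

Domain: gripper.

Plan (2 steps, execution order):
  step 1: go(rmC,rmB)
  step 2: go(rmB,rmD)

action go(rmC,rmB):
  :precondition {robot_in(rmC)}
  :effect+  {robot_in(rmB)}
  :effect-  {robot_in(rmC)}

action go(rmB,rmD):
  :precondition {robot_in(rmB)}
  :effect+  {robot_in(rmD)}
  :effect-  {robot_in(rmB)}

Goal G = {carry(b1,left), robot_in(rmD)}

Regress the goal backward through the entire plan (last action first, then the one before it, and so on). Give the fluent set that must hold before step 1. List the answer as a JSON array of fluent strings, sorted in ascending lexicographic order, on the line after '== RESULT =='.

Regress step by step:
  through step 2 (go(rmB,rmD)): drop {robot_in(rmD)}, keep {carry(b1,left)}, require {robot_in(rmB)}
    → {carry(b1,left), robot_in(rmB)}
  through step 1 (go(rmC,rmB)): drop {robot_in(rmB)}, keep {carry(b1,left)}, require {robot_in(rmC)}
    → {carry(b1,left), robot_in(rmC)}

== RESULT ==
["carry(b1,left)", "robot_in(rmC)"]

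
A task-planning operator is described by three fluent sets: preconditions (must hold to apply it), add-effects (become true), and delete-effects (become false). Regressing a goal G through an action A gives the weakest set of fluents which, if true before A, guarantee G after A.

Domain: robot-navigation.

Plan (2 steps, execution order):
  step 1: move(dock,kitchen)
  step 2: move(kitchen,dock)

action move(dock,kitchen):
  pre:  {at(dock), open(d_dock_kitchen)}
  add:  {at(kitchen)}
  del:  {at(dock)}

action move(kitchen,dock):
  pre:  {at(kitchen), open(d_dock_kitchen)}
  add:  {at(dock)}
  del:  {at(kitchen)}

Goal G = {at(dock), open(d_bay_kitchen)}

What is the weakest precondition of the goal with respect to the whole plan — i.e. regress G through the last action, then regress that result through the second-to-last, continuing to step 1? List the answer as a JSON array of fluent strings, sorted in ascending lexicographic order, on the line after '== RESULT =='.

Work backward from the goal:
  through step 2 (move(kitchen,dock)): drop {at(dock)}, keep {open(d_bay_kitchen)}, require {at(kitchen), open(d_dock_kitchen)}
    → {at(kitchen), open(d_bay_kitchen), open(d_dock_kitchen)}
  through step 1 (move(dock,kitchen)): drop {at(kitchen)}, keep {open(d_bay_kitchen), open(d_dock_kitchen)}, require {at(dock), open(d_dock_kitchen)}
    → {at(dock), open(d_bay_kitchen), open(d_dock_kitchen)}

== RESULT ==
["at(dock)", "open(d_bay_kitchen)", "open(d_dock_kitchen)"]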